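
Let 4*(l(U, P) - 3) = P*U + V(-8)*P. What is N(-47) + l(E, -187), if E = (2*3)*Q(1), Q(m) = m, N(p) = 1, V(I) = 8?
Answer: -1301/2 ≈ -650.50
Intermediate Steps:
E = 6 (E = (2*3)*1 = 6*1 = 6)
l(U, P) = 3 + 2*P + P*U/4 (l(U, P) = 3 + (P*U + 8*P)/4 = 3 + (8*P + P*U)/4 = 3 + (2*P + P*U/4) = 3 + 2*P + P*U/4)
N(-47) + l(E, -187) = 1 + (3 + 2*(-187) + (¼)*(-187)*6) = 1 + (3 - 374 - 561/2) = 1 - 1303/2 = -1301/2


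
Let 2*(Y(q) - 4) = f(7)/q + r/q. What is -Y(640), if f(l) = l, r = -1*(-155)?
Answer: -2641/640 ≈ -4.1266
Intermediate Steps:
r = 155
Y(q) = 4 + 81/q (Y(q) = 4 + (7/q + 155/q)/2 = 4 + (162/q)/2 = 4 + 81/q)
-Y(640) = -(4 + 81/640) = -1*2641/640 = -2641/640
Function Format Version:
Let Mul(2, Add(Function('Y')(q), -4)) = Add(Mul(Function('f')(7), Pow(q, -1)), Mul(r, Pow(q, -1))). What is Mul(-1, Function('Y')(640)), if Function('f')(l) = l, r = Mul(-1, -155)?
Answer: Rational(-2641, 640) ≈ -4.1266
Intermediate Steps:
r = 155
Function('Y')(q) = Add(4, Mul(81, Pow(q, -1))) (Function('Y')(q) = Add(4, Mul(Rational(1, 2), Add(Mul(7, Pow(q, -1)), Mul(155, Pow(q, -1))))) = Add(4, Mul(Rational(1, 2), Mul(162, Pow(q, -1)))) = Add(4, Mul(81, Pow(q, -1))))
Mul(-1, Function('Y')(640)) = Mul(-1, Add(4, Mul(81, Pow(640, -1)))) = Mul(-1, Add(4, Mul(81, Rational(1, 640)))) = Mul(-1, Add(4, Rational(81, 640))) = Mul(-1, Rational(2641, 640)) = Rational(-2641, 640)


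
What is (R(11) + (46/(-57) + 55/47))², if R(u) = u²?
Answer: 105710817424/7177041 ≈ 14729.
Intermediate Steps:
(R(11) + (46/(-57) + 55/47))² = (11² + (46/(-57) + 55/47))² = (121 + (46*(-1/57) + 55*(1/47)))² = (121 + (-46/57 + 55/47))² = (121 + 973/2679)² = (325132/2679)² = 105710817424/7177041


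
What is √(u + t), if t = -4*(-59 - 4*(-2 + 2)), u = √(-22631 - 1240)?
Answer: √(236 + I*√23871) ≈ 16.095 + 4.7998*I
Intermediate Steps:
u = I*√23871 (u = √(-23871) = I*√23871 ≈ 154.5*I)
t = 236 (t = -4*(-59 - 4*0) = -4*(-59 + 0) = -4*(-59) = 236)
√(u + t) = √(I*√23871 + 236) = √(236 + I*√23871)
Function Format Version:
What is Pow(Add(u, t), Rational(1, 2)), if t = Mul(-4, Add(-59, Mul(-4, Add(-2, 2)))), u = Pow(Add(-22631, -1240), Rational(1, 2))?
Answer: Pow(Add(236, Mul(I, Pow(23871, Rational(1, 2)))), Rational(1, 2)) ≈ Add(16.095, Mul(4.7998, I))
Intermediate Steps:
u = Mul(I, Pow(23871, Rational(1, 2))) (u = Pow(-23871, Rational(1, 2)) = Mul(I, Pow(23871, Rational(1, 2))) ≈ Mul(154.50, I))
t = 236 (t = Mul(-4, Add(-59, Mul(-4, 0))) = Mul(-4, Add(-59, 0)) = Mul(-4, -59) = 236)
Pow(Add(u, t), Rational(1, 2)) = Pow(Add(Mul(I, Pow(23871, Rational(1, 2))), 236), Rational(1, 2)) = Pow(Add(236, Mul(I, Pow(23871, Rational(1, 2)))), Rational(1, 2))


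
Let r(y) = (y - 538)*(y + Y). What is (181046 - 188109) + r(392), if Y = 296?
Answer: -107511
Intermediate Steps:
r(y) = (-538 + y)*(296 + y) (r(y) = (y - 538)*(y + 296) = (-538 + y)*(296 + y))
(181046 - 188109) + r(392) = (181046 - 188109) + (-159248 + 392² - 242*392) = -7063 + (-159248 + 153664 - 94864) = -7063 - 100448 = -107511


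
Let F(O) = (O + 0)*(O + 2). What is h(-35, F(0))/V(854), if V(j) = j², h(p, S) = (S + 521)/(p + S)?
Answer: -521/25526060 ≈ -2.0411e-5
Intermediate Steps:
F(O) = O*(2 + O)
h(p, S) = (521 + S)/(S + p)
h(-35, F(0))/V(854) = ((521 + 0*(2 + 0))/(0*(2 + 0) - 35))/(854²) = ((521 + 0*2)/(0*2 - 35))/729316 = ((521 + 0)/(0 - 35))*(1/729316) = (521/(-35))*(1/729316) = -1/35*521*(1/729316) = -521/35*1/729316 = -521/25526060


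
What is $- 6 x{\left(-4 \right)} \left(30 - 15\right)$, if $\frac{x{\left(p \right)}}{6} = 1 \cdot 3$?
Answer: $-1620$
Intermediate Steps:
$x{\left(p \right)} = 18$ ($x{\left(p \right)} = 6 \cdot 1 \cdot 3 = 6 \cdot 3 = 18$)
$- 6 x{\left(-4 \right)} \left(30 - 15\right) = \left(-6\right) 18 \left(30 - 15\right) = \left(-108\right) 15 = -1620$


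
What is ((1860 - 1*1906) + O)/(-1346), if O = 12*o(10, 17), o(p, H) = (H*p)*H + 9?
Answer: -17371/673 ≈ -25.811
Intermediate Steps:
o(p, H) = 9 + p*H² (o(p, H) = p*H² + 9 = 9 + p*H²)
O = 34788 (O = 12*(9 + 10*17²) = 12*(9 + 10*289) = 12*(9 + 2890) = 12*2899 = 34788)
((1860 - 1*1906) + O)/(-1346) = ((1860 - 1*1906) + 34788)/(-1346) = ((1860 - 1906) + 34788)*(-1/1346) = (-46 + 34788)*(-1/1346) = 34742*(-1/1346) = -17371/673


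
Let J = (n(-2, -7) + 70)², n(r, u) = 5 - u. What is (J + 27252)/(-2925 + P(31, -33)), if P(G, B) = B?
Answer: -16988/1479 ≈ -11.486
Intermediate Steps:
J = 6724 (J = ((5 - 1*(-7)) + 70)² = ((5 + 7) + 70)² = (12 + 70)² = 82² = 6724)
(J + 27252)/(-2925 + P(31, -33)) = (6724 + 27252)/(-2925 - 33) = 33976/(-2958) = 33976*(-1/2958) = -16988/1479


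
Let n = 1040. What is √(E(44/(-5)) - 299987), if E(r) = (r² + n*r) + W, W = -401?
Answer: 2*I*√1934141/5 ≈ 556.29*I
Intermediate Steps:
E(r) = -401 + r² + 1040*r (E(r) = (r² + 1040*r) - 401 = -401 + r² + 1040*r)
√(E(44/(-5)) - 299987) = √((-401 + (44/(-5))² + 1040*(44/(-5))) - 299987) = √((-401 + (-⅕*44)² + 1040*(-⅕*44)) - 299987) = √((-401 + (-44/5)² + 1040*(-44/5)) - 299987) = √((-401 + 1936/25 - 9152) - 299987) = √(-236889/25 - 299987) = √(-7736564/25) = 2*I*√1934141/5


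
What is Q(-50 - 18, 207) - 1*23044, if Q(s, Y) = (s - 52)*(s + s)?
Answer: -6724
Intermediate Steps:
Q(s, Y) = 2*s*(-52 + s) (Q(s, Y) = (-52 + s)*(2*s) = 2*s*(-52 + s))
Q(-50 - 18, 207) - 1*23044 = 2*(-50 - 18)*(-52 + (-50 - 18)) - 1*23044 = 2*(-68)*(-52 - 68) - 23044 = 2*(-68)*(-120) - 23044 = 16320 - 23044 = -6724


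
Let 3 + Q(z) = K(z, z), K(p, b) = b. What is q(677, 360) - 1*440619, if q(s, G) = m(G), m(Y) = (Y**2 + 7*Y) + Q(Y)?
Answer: -308142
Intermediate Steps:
Q(z) = -3 + z
m(Y) = -3 + Y**2 + 8*Y (m(Y) = (Y**2 + 7*Y) + (-3 + Y) = -3 + Y**2 + 8*Y)
q(s, G) = -3 + G**2 + 8*G
q(677, 360) - 1*440619 = (-3 + 360**2 + 8*360) - 1*440619 = (-3 + 129600 + 2880) - 440619 = 132477 - 440619 = -308142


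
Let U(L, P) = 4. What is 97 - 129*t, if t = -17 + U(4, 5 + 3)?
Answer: 1774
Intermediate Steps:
t = -13 (t = -17 + 4 = -13)
97 - 129*t = 97 - 129*(-13) = 97 + 1677 = 1774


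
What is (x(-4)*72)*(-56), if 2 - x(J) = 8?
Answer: 24192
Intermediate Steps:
x(J) = -6 (x(J) = 2 - 1*8 = 2 - 8 = -6)
(x(-4)*72)*(-56) = -6*72*(-56) = -432*(-56) = 24192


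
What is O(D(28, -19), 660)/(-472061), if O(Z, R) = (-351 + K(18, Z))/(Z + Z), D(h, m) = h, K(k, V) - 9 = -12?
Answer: 177/13217708 ≈ 1.3391e-5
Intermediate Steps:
K(k, V) = -3 (K(k, V) = 9 - 12 = -3)
O(Z, R) = -177/Z (O(Z, R) = (-351 - 3)/(Z + Z) = -354*1/(2*Z) = -177/Z)
O(D(28, -19), 660)/(-472061) = -177/28/(-472061) = -177*1/28*(-1/472061) = -177/28*(-1/472061) = 177/13217708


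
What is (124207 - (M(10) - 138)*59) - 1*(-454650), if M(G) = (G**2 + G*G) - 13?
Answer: 575966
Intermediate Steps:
M(G) = -13 + 2*G**2 (M(G) = (G**2 + G**2) - 13 = 2*G**2 - 13 = -13 + 2*G**2)
(124207 - (M(10) - 138)*59) - 1*(-454650) = (124207 - ((-13 + 2*10**2) - 138)*59) - 1*(-454650) = (124207 - ((-13 + 2*100) - 138)*59) + 454650 = (124207 - ((-13 + 200) - 138)*59) + 454650 = (124207 - (187 - 138)*59) + 454650 = (124207 - 49*59) + 454650 = (124207 - 1*2891) + 454650 = (124207 - 2891) + 454650 = 121316 + 454650 = 575966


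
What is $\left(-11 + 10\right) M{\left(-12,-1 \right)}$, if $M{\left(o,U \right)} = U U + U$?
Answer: $0$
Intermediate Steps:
$M{\left(o,U \right)} = U + U^{2}$ ($M{\left(o,U \right)} = U^{2} + U = U + U^{2}$)
$\left(-11 + 10\right) M{\left(-12,-1 \right)} = \left(-11 + 10\right) \left(- (1 - 1)\right) = - \left(-1\right) 0 = \left(-1\right) 0 = 0$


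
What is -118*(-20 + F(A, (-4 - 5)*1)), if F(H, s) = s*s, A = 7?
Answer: -7198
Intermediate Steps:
F(H, s) = s²
-118*(-20 + F(A, (-4 - 5)*1)) = -118*(-20 + ((-4 - 5)*1)²) = -118*(-20 + (-9*1)²) = -118*(-20 + (-9)²) = -118*(-20 + 81) = -118*61 = -7198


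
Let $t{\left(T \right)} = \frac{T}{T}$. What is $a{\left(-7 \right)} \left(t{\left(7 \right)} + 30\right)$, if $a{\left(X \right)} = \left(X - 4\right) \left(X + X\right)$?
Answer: $4774$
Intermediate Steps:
$a{\left(X \right)} = 2 X \left(-4 + X\right)$ ($a{\left(X \right)} = \left(-4 + X\right) 2 X = 2 X \left(-4 + X\right)$)
$t{\left(T \right)} = 1$
$a{\left(-7 \right)} \left(t{\left(7 \right)} + 30\right) = 2 \left(-7\right) \left(-4 - 7\right) \left(1 + 30\right) = 2 \left(-7\right) \left(-11\right) 31 = 154 \cdot 31 = 4774$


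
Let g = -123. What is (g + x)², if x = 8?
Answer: 13225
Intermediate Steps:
(g + x)² = (-123 + 8)² = (-115)² = 13225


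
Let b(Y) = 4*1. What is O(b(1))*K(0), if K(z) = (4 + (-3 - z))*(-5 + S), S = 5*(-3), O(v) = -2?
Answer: 40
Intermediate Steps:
b(Y) = 4
S = -15
K(z) = -20 + 20*z (K(z) = (4 + (-3 - z))*(-5 - 15) = (1 - z)*(-20) = -20 + 20*z)
O(b(1))*K(0) = -2*(-20 + 20*0) = -2*(-20 + 0) = -2*(-20) = 40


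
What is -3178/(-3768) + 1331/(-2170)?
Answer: 470263/2044140 ≈ 0.23005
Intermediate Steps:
-3178/(-3768) + 1331/(-2170) = -3178*(-1/3768) + 1331*(-1/2170) = 1589/1884 - 1331/2170 = 470263/2044140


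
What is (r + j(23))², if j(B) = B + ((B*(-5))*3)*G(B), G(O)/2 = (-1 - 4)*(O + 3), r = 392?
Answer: 8120713225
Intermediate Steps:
G(O) = -30 - 10*O (G(O) = 2*((-1 - 4)*(O + 3)) = 2*(-5*(3 + O)) = 2*(-15 - 5*O) = -30 - 10*O)
j(B) = B - 15*B*(-30 - 10*B) (j(B) = B + ((B*(-5))*3)*(-30 - 10*B) = B + (-5*B*3)*(-30 - 10*B) = B + (-15*B)*(-30 - 10*B) = B - 15*B*(-30 - 10*B))
(r + j(23))² = (392 + 23*(451 + 150*23))² = (392 + 23*(451 + 3450))² = (392 + 23*3901)² = (392 + 89723)² = 90115² = 8120713225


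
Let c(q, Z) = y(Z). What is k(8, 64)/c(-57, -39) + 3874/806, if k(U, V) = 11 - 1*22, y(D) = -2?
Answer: 639/62 ≈ 10.306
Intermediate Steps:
k(U, V) = -11 (k(U, V) = 11 - 22 = -11)
c(q, Z) = -2
k(8, 64)/c(-57, -39) + 3874/806 = -11/(-2) + 3874/806 = -11*(-½) + 3874*(1/806) = 11/2 + 149/31 = 639/62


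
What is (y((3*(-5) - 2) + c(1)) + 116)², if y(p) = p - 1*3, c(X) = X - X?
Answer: 9216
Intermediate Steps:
c(X) = 0
y(p) = -3 + p (y(p) = p - 3 = -3 + p)
(y((3*(-5) - 2) + c(1)) + 116)² = ((-3 + ((3*(-5) - 2) + 0)) + 116)² = ((-3 + ((-15 - 2) + 0)) + 116)² = ((-3 + (-17 + 0)) + 116)² = ((-3 - 17) + 116)² = (-20 + 116)² = 96² = 9216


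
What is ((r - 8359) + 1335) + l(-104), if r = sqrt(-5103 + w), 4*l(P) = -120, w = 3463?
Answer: -7054 + 2*I*sqrt(410) ≈ -7054.0 + 40.497*I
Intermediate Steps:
l(P) = -30 (l(P) = (1/4)*(-120) = -30)
r = 2*I*sqrt(410) (r = sqrt(-5103 + 3463) = sqrt(-1640) = 2*I*sqrt(410) ≈ 40.497*I)
((r - 8359) + 1335) + l(-104) = ((2*I*sqrt(410) - 8359) + 1335) - 30 = ((-8359 + 2*I*sqrt(410)) + 1335) - 30 = (-7024 + 2*I*sqrt(410)) - 30 = -7054 + 2*I*sqrt(410)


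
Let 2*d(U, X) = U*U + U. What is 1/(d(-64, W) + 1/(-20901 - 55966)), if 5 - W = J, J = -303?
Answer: 76867/154963871 ≈ 0.00049603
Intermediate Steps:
W = 308 (W = 5 - 1*(-303) = 5 + 303 = 308)
d(U, X) = U/2 + U**2/2 (d(U, X) = (U*U + U)/2 = (U**2 + U)/2 = (U + U**2)/2 = U/2 + U**2/2)
1/(d(-64, W) + 1/(-20901 - 55966)) = 1/((1/2)*(-64)*(1 - 64) + 1/(-20901 - 55966)) = 1/((1/2)*(-64)*(-63) + 1/(-76867)) = 1/(2016 - 1/76867) = 1/(154963871/76867) = 76867/154963871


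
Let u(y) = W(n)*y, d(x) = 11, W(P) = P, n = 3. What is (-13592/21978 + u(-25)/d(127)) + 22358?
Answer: 245610341/10989 ≈ 22351.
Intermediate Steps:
u(y) = 3*y
(-13592/21978 + u(-25)/d(127)) + 22358 = (-13592/21978 + (3*(-25))/11) + 22358 = (-13592*1/21978 - 75*1/11) + 22358 = (-6796/10989 - 75/11) + 22358 = -81721/10989 + 22358 = 245610341/10989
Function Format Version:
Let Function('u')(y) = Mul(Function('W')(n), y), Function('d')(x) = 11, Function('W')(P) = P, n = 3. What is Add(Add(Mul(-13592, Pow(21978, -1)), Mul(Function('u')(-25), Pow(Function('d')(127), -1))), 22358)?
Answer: Rational(245610341, 10989) ≈ 22351.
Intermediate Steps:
Function('u')(y) = Mul(3, y)
Add(Add(Mul(-13592, Pow(21978, -1)), Mul(Function('u')(-25), Pow(Function('d')(127), -1))), 22358) = Add(Add(Mul(-13592, Pow(21978, -1)), Mul(Mul(3, -25), Pow(11, -1))), 22358) = Add(Add(Mul(-13592, Rational(1, 21978)), Mul(-75, Rational(1, 11))), 22358) = Add(Add(Rational(-6796, 10989), Rational(-75, 11)), 22358) = Add(Rational(-81721, 10989), 22358) = Rational(245610341, 10989)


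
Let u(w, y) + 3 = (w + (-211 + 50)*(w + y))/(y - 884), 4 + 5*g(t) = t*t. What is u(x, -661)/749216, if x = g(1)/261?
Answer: -603869/6294116790 ≈ -9.5942e-5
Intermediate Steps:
g(t) = -⅘ + t²/5 (g(t) = -⅘ + (t*t)/5 = -⅘ + t²/5)
x = -1/435 (x = (-⅘ + (⅕)*1²)/261 = (-⅘ + (⅕)*1)*(1/261) = (-⅘ + ⅕)*(1/261) = -⅗*1/261 = -1/435 ≈ -0.0022989)
u(w, y) = -3 + (-161*y - 160*w)/(-884 + y) (u(w, y) = -3 + (w + (-211 + 50)*(w + y))/(y - 884) = -3 + (w - 161*(w + y))/(-884 + y) = -3 + (w + (-161*w - 161*y))/(-884 + y) = -3 + (-161*y - 160*w)/(-884 + y))
u(x, -661)/749216 = (4*(663 - 41*(-661) - 40*(-1/435))/(-884 - 661))/749216 = (4*(663 + 27101 + 8/87)/(-1545))*(1/749216) = (4*(-1/1545)*(2415476/87))*(1/749216) = -9661904/134415*1/749216 = -603869/6294116790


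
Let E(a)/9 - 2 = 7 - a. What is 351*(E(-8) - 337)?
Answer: -64584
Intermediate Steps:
E(a) = 81 - 9*a (E(a) = 18 + 9*(7 - a) = 18 + (63 - 9*a) = 81 - 9*a)
351*(E(-8) - 337) = 351*((81 - 9*(-8)) - 337) = 351*((81 + 72) - 337) = 351*(153 - 337) = 351*(-184) = -64584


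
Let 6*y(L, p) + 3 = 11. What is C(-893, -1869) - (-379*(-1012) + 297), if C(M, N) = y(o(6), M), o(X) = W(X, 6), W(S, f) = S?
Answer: -1151531/3 ≈ -3.8384e+5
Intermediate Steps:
o(X) = X
y(L, p) = 4/3 (y(L, p) = -½ + (⅙)*11 = -½ + 11/6 = 4/3)
C(M, N) = 4/3
C(-893, -1869) - (-379*(-1012) + 297) = 4/3 - (-379*(-1012) + 297) = 4/3 - (383548 + 297) = 4/3 - 1*383845 = 4/3 - 383845 = -1151531/3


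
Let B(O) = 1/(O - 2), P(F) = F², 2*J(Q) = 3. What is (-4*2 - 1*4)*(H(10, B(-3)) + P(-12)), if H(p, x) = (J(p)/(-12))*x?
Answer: -17283/10 ≈ -1728.3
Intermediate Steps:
J(Q) = 3/2 (J(Q) = (½)*3 = 3/2)
B(O) = 1/(-2 + O)
H(p, x) = -x/8 (H(p, x) = ((3/2)/(-12))*x = ((3/2)*(-1/12))*x = -x/8)
(-4*2 - 1*4)*(H(10, B(-3)) + P(-12)) = (-4*2 - 1*4)*(-1/(8*(-2 - 3)) + (-12)²) = (-8 - 4)*(-⅛/(-5) + 144) = -12*(-⅛*(-⅕) + 144) = -12*(1/40 + 144) = -12*5761/40 = -17283/10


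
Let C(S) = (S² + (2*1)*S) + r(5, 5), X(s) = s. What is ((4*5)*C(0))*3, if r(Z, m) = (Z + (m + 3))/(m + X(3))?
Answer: 195/2 ≈ 97.500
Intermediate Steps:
r(Z, m) = (3 + Z + m)/(3 + m) (r(Z, m) = (Z + (m + 3))/(m + 3) = (Z + (3 + m))/(3 + m) = (3 + Z + m)/(3 + m))
C(S) = 13/8 + S² + 2*S (C(S) = (S² + (2*1)*S) + (3 + 5 + 5)/(3 + 5) = (S² + 2*S) + 13/8 = 13/8 + S² + 2*S)
((4*5)*C(0))*3 = ((4*5)*(13/8 + 0² + 2*0))*3 = (20*(13/8 + 0 + 0))*3 = (20*(13/8))*3 = (65/2)*3 = 195/2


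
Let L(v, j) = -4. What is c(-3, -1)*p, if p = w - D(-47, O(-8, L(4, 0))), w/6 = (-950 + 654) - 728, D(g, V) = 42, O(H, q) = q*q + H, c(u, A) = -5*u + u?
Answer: -74232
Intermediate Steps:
c(u, A) = -4*u
O(H, q) = H + q² (O(H, q) = q² + H = H + q²)
w = -6144 (w = 6*((-950 + 654) - 728) = 6*(-296 - 728) = 6*(-1024) = -6144)
p = -6186 (p = -6144 - 1*42 = -6144 - 42 = -6186)
c(-3, -1)*p = -4*(-3)*(-6186) = 12*(-6186) = -74232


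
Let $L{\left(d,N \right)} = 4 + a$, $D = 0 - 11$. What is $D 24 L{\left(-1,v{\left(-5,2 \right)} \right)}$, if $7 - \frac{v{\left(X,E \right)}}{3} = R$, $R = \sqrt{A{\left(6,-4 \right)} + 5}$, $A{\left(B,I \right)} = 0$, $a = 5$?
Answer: $-2376$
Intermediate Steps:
$R = \sqrt{5}$ ($R = \sqrt{0 + 5} = \sqrt{5} \approx 2.2361$)
$D = -11$ ($D = 0 - 11 = -11$)
$v{\left(X,E \right)} = 21 - 3 \sqrt{5}$
$L{\left(d,N \right)} = 9$ ($L{\left(d,N \right)} = 4 + 5 = 9$)
$D 24 L{\left(-1,v{\left(-5,2 \right)} \right)} = \left(-11\right) 24 \cdot 9 = \left(-264\right) 9 = -2376$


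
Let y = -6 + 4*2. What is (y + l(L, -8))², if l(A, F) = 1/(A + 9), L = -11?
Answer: 9/4 ≈ 2.2500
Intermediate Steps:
l(A, F) = 1/(9 + A)
y = 2 (y = -6 + 8 = 2)
(y + l(L, -8))² = (2 + 1/(9 - 11))² = (2 + 1/(-2))² = (2 - ½)² = (3/2)² = 9/4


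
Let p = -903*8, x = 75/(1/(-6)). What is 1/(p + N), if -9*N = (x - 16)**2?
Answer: -9/282172 ≈ -3.1895e-5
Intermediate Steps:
x = -450 (x = 75/(-1/6) = 75*(-6) = -450)
N = -217156/9 (N = -(-450 - 16)**2/9 = -1/9*(-466)**2 = -1/9*217156 = -217156/9 ≈ -24128.)
p = -7224
1/(p + N) = 1/(-7224 - 217156/9) = 1/(-282172/9) = -9/282172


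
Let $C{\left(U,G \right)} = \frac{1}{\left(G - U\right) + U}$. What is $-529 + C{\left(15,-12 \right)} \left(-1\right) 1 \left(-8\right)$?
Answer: $- \frac{1589}{3} \approx -529.67$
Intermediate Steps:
$C{\left(U,G \right)} = \frac{1}{G}$
$-529 + C{\left(15,-12 \right)} \left(-1\right) 1 \left(-8\right) = -529 + \frac{\left(-1\right) 1 \left(-8\right)}{-12} = -529 - \frac{\left(-1\right) \left(-8\right)}{12} = -529 - \frac{2}{3} = - \frac{1589}{3}$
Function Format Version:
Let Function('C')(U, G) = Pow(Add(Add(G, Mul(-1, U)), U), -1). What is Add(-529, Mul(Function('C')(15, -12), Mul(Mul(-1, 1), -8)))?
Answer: Rational(-1589, 3) ≈ -529.67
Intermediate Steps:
Function('C')(U, G) = Pow(G, -1)
Add(-529, Mul(Function('C')(15, -12), Mul(Mul(-1, 1), -8))) = Add(-529, Mul(Pow(-12, -1), Mul(Mul(-1, 1), -8))) = Add(-529, Mul(Rational(-1, 12), Mul(-1, -8))) = Add(-529, Mul(Rational(-1, 12), 8)) = Add(-529, Rational(-2, 3)) = Rational(-1589, 3)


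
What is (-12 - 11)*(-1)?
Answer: 23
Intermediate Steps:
(-12 - 11)*(-1) = -23*(-1) = 23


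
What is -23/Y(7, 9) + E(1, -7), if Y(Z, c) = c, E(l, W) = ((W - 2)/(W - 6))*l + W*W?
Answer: 5515/117 ≈ 47.137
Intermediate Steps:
E(l, W) = W² + l*(-2 + W)/(-6 + W) (E(l, W) = ((-2 + W)/(-6 + W))*l + W² = l*(-2 + W)/(-6 + W) + W² = W² + l*(-2 + W)/(-6 + W))
-23/Y(7, 9) + E(1, -7) = -23/9 + ((-7)³ - 6*(-7)² - 2*1 - 7*1)/(-6 - 7) = -23*⅑ + (-343 - 6*49 - 2 - 7)/(-13) = -23/9 - (-343 - 294 - 2 - 7)/13 = -23/9 - 1/13*(-646) = -23/9 + 646/13 = 5515/117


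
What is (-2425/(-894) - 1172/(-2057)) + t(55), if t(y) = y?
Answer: 107178683/1838958 ≈ 58.282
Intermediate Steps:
(-2425/(-894) - 1172/(-2057)) + t(55) = (-2425/(-894) - 1172/(-2057)) + 55 = (-2425*(-1/894) - 1172*(-1/2057)) + 55 = (2425/894 + 1172/2057) + 55 = 6035993/1838958 + 55 = 107178683/1838958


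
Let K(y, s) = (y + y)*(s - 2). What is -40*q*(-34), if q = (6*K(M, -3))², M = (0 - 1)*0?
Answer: 0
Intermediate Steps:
M = 0 (M = -1*0 = 0)
K(y, s) = 2*y*(-2 + s) (K(y, s) = (2*y)*(-2 + s) = 2*y*(-2 + s))
q = 0 (q = (6*(2*0*(-2 - 3)))² = (6*(2*0*(-5)))² = (6*0)² = 0² = 0)
-40*q*(-34) = -40*0*(-34) = 0*(-34) = 0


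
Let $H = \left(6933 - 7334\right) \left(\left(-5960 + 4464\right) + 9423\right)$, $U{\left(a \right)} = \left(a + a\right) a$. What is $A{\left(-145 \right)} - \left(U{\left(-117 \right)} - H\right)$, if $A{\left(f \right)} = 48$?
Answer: $-3206057$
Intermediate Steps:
$U{\left(a \right)} = 2 a^{2}$ ($U{\left(a \right)} = 2 a a = 2 a^{2}$)
$H = -3178727$ ($H = - 401 \left(-1496 + 9423\right) = \left(-401\right) 7927 = -3178727$)
$A{\left(-145 \right)} - \left(U{\left(-117 \right)} - H\right) = 48 - \left(2 \left(-117\right)^{2} - -3178727\right) = 48 - \left(2 \cdot 13689 + 3178727\right) = 48 - \left(27378 + 3178727\right) = 48 - 3206105 = -3206057$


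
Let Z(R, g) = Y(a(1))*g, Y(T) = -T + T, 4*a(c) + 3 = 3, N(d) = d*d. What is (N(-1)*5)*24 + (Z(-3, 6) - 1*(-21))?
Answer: 141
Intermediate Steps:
N(d) = d²
a(c) = 0 (a(c) = -¾ + (¼)*3 = -¾ + ¾ = 0)
Y(T) = 0
Z(R, g) = 0 (Z(R, g) = 0*g = 0)
(N(-1)*5)*24 + (Z(-3, 6) - 1*(-21)) = ((-1)²*5)*24 + (0 - 1*(-21)) = (1*5)*24 + (0 + 21) = 5*24 + 21 = 120 + 21 = 141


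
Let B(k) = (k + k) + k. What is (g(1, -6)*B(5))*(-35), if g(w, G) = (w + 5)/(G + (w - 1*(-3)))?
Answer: 1575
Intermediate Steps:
B(k) = 3*k (B(k) = 2*k + k = 3*k)
g(w, G) = (5 + w)/(3 + G + w) (g(w, G) = (5 + w)/(G + (w + 3)) = (5 + w)/(G + (3 + w)) = (5 + w)/(3 + G + w))
(g(1, -6)*B(5))*(-35) = (((5 + 1)/(3 - 6 + 1))*(3*5))*(-35) = ((6/(-2))*15)*(-35) = (-1/2*6*15)*(-35) = -3*15*(-35) = -45*(-35) = 1575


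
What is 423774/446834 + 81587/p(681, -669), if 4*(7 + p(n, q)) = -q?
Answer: 73047510683/143210297 ≈ 510.07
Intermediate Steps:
p(n, q) = -7 - q/4 (p(n, q) = -7 + (-q)/4 = -7 - q/4)
423774/446834 + 81587/p(681, -669) = 423774/446834 + 81587/(-7 - ¼*(-669)) = 423774*(1/446834) + 81587/(-7 + 669/4) = 211887/223417 + 81587/(641/4) = 211887/223417 + 81587*(4/641) = 211887/223417 + 326348/641 = 73047510683/143210297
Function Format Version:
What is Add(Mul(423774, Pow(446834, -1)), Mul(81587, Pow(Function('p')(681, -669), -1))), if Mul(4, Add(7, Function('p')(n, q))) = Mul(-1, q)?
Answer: Rational(73047510683, 143210297) ≈ 510.07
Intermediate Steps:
Function('p')(n, q) = Add(-7, Mul(Rational(-1, 4), q)) (Function('p')(n, q) = Add(-7, Mul(Rational(1, 4), Mul(-1, q))) = Add(-7, Mul(Rational(-1, 4), q)))
Add(Mul(423774, Pow(446834, -1)), Mul(81587, Pow(Function('p')(681, -669), -1))) = Add(Mul(423774, Pow(446834, -1)), Mul(81587, Pow(Add(-7, Mul(Rational(-1, 4), -669)), -1))) = Add(Mul(423774, Rational(1, 446834)), Mul(81587, Pow(Add(-7, Rational(669, 4)), -1))) = Add(Rational(211887, 223417), Mul(81587, Pow(Rational(641, 4), -1))) = Add(Rational(211887, 223417), Mul(81587, Rational(4, 641))) = Add(Rational(211887, 223417), Rational(326348, 641)) = Rational(73047510683, 143210297)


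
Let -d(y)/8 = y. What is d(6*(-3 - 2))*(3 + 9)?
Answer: 2880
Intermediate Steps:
d(y) = -8*y
d(6*(-3 - 2))*(3 + 9) = (-48*(-3 - 2))*(3 + 9) = -48*(-5)*12 = -8*(-30)*12 = 240*12 = 2880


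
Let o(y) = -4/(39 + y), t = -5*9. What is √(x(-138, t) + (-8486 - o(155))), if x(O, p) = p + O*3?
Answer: 3*I*√9351479/97 ≈ 94.578*I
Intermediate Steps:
t = -45
x(O, p) = p + 3*O
√(x(-138, t) + (-8486 - o(155))) = √((-45 + 3*(-138)) + (-8486 - (-4)/(39 + 155))) = √((-45 - 414) + (-8486 - (-4)/194)) = √(-459 + (-8486 - (-4)/194)) = √(-459 + (-8486 - 1*(-2/97))) = √(-459 + (-8486 + 2/97)) = √(-459 - 823140/97) = √(-867663/97) = 3*I*√9351479/97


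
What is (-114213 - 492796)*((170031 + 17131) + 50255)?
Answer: -144114255753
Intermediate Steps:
(-114213 - 492796)*((170031 + 17131) + 50255) = -607009*(187162 + 50255) = -607009*237417 = -144114255753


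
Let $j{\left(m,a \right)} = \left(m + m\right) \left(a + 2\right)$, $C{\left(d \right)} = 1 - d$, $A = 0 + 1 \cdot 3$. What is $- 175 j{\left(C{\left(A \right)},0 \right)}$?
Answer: $1400$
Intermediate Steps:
$A = 3$ ($A = 0 + 3 = 3$)
$j{\left(m,a \right)} = 2 m \left(2 + a\right)$
$- 175 j{\left(C{\left(A \right)},0 \right)} = - 175 \cdot 2 \left(1 - 3\right) \left(2 + 0\right) = - 175 \cdot 2 \left(1 - 3\right) 2 = - 175 \cdot 2 \left(-2\right) 2 = \left(-175\right) \left(-8\right) = 1400$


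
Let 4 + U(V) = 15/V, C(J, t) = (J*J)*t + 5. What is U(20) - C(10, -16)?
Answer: 6367/4 ≈ 1591.8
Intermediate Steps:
C(J, t) = 5 + t*J**2 (C(J, t) = J**2*t + 5 = t*J**2 + 5 = 5 + t*J**2)
U(V) = -4 + 15/V
U(20) - C(10, -16) = (-4 + 15/20) - (5 - 16*10**2) = (-4 + 15*(1/20)) - (5 - 16*100) = (-4 + 3/4) - (5 - 1600) = -13/4 - 1*(-1595) = -13/4 + 1595 = 6367/4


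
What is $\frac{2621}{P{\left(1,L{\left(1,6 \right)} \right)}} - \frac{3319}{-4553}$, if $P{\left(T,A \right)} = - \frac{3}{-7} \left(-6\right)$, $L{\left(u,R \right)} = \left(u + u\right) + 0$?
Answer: $- \frac{83474149}{81954} \approx -1018.5$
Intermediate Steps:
$L{\left(u,R \right)} = 2 u$ ($L{\left(u,R \right)} = 2 u + 0 = 2 u$)
$P{\left(T,A \right)} = - \frac{18}{7}$ ($P{\left(T,A \right)} = \left(-3\right) \left(- \frac{1}{7}\right) \left(-6\right) = \frac{3}{7} \left(-6\right) = - \frac{18}{7}$)
$\frac{2621}{P{\left(1,L{\left(1,6 \right)} \right)}} - \frac{3319}{-4553} = \frac{2621}{- \frac{18}{7}} - \frac{3319}{-4553} = 2621 \left(- \frac{7}{18}\right) - - \frac{3319}{4553} = - \frac{18347}{18} + \frac{3319}{4553} = - \frac{83474149}{81954}$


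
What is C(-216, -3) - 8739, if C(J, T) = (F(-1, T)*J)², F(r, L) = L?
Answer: 411165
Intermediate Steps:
C(J, T) = J²*T² (C(J, T) = (T*J)² = (J*T)² = J²*T²)
C(-216, -3) - 8739 = (-216)²*(-3)² - 8739 = 46656*9 - 8739 = 419904 - 8739 = 411165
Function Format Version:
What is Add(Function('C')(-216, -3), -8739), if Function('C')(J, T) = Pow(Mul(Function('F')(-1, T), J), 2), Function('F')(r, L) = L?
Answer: 411165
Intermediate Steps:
Function('C')(J, T) = Mul(Pow(J, 2), Pow(T, 2)) (Function('C')(J, T) = Pow(Mul(T, J), 2) = Pow(Mul(J, T), 2) = Mul(Pow(J, 2), Pow(T, 2)))
Add(Function('C')(-216, -3), -8739) = Add(Mul(Pow(-216, 2), Pow(-3, 2)), -8739) = Add(Mul(46656, 9), -8739) = Add(419904, -8739) = 411165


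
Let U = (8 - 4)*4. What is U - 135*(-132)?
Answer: 17836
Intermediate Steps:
U = 16 (U = 4*4 = 16)
U - 135*(-132) = 16 - 135*(-132) = 16 + 17820 = 17836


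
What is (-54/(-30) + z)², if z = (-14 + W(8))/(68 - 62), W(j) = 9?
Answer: 841/900 ≈ 0.93444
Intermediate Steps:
z = -⅚ (z = (-14 + 9)/(68 - 62) = -5/6 = -5*⅙ = -⅚ ≈ -0.83333)
(-54/(-30) + z)² = (-54/(-30) - ⅚)² = (-54*(-1/30) - ⅚)² = (9/5 - ⅚)² = (29/30)² = 841/900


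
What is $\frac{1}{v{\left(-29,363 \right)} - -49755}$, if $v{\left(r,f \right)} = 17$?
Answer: $\frac{1}{49772} \approx 2.0092 \cdot 10^{-5}$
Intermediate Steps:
$\frac{1}{v{\left(-29,363 \right)} - -49755} = \frac{1}{17 - -49755} = \frac{1}{17 + 49755} = \frac{1}{49772}$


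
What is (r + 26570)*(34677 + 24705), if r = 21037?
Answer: 2826998874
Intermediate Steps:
(r + 26570)*(34677 + 24705) = (21037 + 26570)*(34677 + 24705) = 47607*59382 = 2826998874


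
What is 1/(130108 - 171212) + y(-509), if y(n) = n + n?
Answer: -41843873/41104 ≈ -1018.0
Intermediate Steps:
y(n) = 2*n
1/(130108 - 171212) + y(-509) = 1/(130108 - 171212) + 2*(-509) = 1/(-41104) - 1018 = -1/41104 - 1018 = -41843873/41104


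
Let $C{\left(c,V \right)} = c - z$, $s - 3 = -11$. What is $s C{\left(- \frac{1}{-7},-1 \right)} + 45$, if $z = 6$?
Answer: $\frac{643}{7} \approx 91.857$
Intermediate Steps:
$s = -8$ ($s = 3 - 11 = -8$)
$C{\left(c,V \right)} = -6 + c$ ($C{\left(c,V \right)} = c - 6 = -6 + c$)
$s C{\left(- \frac{1}{-7},-1 \right)} + 45 = - 8 \left(-6 - \frac{1}{-7}\right) + 45 = - 8 \left(-6 - - \frac{1}{7}\right) + 45 = - 8 \left(-6 + \frac{1}{7}\right) + 45 = \left(-8\right) \left(- \frac{41}{7}\right) + 45 = \frac{328}{7} + 45 = \frac{643}{7}$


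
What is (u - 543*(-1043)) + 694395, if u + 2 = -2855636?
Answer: -1594894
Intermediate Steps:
u = -2855638 (u = -2 - 2855636 = -2855638)
(u - 543*(-1043)) + 694395 = (-2855638 - 543*(-1043)) + 694395 = (-2855638 + 566349) + 694395 = -2289289 + 694395 = -1594894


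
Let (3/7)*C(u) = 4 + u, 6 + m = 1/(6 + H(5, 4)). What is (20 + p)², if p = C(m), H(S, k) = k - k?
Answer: 80089/324 ≈ 247.19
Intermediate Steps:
H(S, k) = 0
m = -35/6 (m = -6 + 1/(6 + 0) = -6 + 1/6 = -6 + ⅙ = -35/6 ≈ -5.8333)
C(u) = 28/3 + 7*u/3 (C(u) = 7*(4 + u)/3 = 28/3 + 7*u/3)
p = -77/18 (p = 28/3 + (7/3)*(-35/6) = 28/3 - 245/18 = -77/18 ≈ -4.2778)
(20 + p)² = (20 - 77/18)² = (283/18)² = 80089/324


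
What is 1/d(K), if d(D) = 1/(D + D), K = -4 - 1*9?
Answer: -26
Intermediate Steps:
K = -13 (K = -4 - 9 = -13)
d(D) = 1/(2*D)
1/d(K) = 1/((½)/(-13)) = 1/((½)*(-1/13)) = 1/(-1/26) = -26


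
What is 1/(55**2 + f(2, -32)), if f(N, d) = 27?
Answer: 1/3052 ≈ 0.00032765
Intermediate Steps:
1/(55**2 + f(2, -32)) = 1/(55**2 + 27) = 1/(3025 + 27) = 1/3052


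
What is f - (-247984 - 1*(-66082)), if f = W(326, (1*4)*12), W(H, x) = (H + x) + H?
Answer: 182602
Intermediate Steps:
W(H, x) = x + 2*H
f = 700 (f = (1*4)*12 + 2*326 = 4*12 + 652 = 48 + 652 = 700)
f - (-247984 - 1*(-66082)) = 700 - (-247984 - 1*(-66082)) = 700 - (-247984 + 66082) = 700 - 1*(-181902) = 700 + 181902 = 182602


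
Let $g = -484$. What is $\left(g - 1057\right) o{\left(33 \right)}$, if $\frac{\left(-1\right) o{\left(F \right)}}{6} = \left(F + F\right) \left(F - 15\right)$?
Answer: $10984248$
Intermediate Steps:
$o{\left(F \right)} = - 12 F \left(-15 + F\right)$ ($o{\left(F \right)} = - 6 \left(F + F\right) \left(F - 15\right) = - 6 \cdot 2 F \left(-15 + F\right) = - 12 F \left(-15 + F\right)$)
$\left(g - 1057\right) o{\left(33 \right)} = \left(-484 - 1057\right) 12 \cdot 33 \left(15 - 33\right) = - 1541 \cdot 12 \cdot 33 \left(15 - 33\right) = - 1541 \cdot 12 \cdot 33 \left(-18\right) = \left(-1541\right) \left(-7128\right) = 10984248$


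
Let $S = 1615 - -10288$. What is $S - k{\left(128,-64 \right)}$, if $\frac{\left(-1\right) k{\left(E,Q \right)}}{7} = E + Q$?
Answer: $12351$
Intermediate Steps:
$S = 11903$ ($S = 1615 + 10288 = 11903$)
$k{\left(E,Q \right)} = - 7 E - 7 Q$ ($k{\left(E,Q \right)} = - 7 \left(E + Q\right) = - 7 E - 7 Q$)
$S - k{\left(128,-64 \right)} = 11903 - \left(\left(-7\right) 128 - -448\right) = 11903 - \left(-896 + 448\right) = 11903 - -448 = 11903 + 448 = 12351$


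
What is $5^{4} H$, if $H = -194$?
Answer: $-121250$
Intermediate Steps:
$5^{4} H = 5^{4} \left(-194\right) = 625 \left(-194\right) = -121250$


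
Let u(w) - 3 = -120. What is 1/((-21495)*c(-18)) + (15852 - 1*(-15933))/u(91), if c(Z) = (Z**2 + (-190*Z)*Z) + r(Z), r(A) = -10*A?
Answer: -356534985599/1312398720 ≈ -271.67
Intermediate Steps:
u(w) = -117 (u(w) = 3 - 120 = -117)
c(Z) = -189*Z**2 - 10*Z (c(Z) = (Z**2 + (-190*Z)*Z) - 10*Z = (Z**2 - 190*Z**2) - 10*Z = -189*Z**2 - 10*Z)
1/((-21495)*c(-18)) + (15852 - 1*(-15933))/u(91) = 1/((-21495)*((-18*(-10 - 189*(-18))))) + (15852 - 1*(-15933))/(-117) = -(-1/(18*(-10 + 3402)))/21495 + (15852 + 15933)*(-1/117) = -1/(21495*((-18*3392))) + 31785*(-1/117) = -1/21495/(-61056) - 815/3 = -1/21495*(-1/61056) - 815/3 = 1/1312398720 - 815/3 = -356534985599/1312398720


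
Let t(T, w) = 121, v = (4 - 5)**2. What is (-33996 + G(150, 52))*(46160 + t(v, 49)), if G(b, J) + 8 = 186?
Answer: -1565130858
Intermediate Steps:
v = 1 (v = (-1)**2 = 1)
G(b, J) = 178 (G(b, J) = -8 + 186 = 178)
(-33996 + G(150, 52))*(46160 + t(v, 49)) = (-33996 + 178)*(46160 + 121) = -33818*46281 = -1565130858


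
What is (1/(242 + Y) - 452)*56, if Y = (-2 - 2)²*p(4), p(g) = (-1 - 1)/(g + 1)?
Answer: -14908628/589 ≈ -25312.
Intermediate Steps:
p(g) = -2/(1 + g)
Y = -32/5 (Y = (-2 - 2)²*(-2/(1 + 4)) = (-4)²*(-2/5) = 16*(-2*⅕) = 16*(-⅖) = -32/5 ≈ -6.4000)
(1/(242 + Y) - 452)*56 = (1/(242 - 32/5) - 452)*56 = (1/(1178/5) - 452)*56 = (5/1178 - 452)*56 = -532451/1178*56 = -14908628/589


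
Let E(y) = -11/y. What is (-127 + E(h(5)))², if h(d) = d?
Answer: 417316/25 ≈ 16693.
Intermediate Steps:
(-127 + E(h(5)))² = (-127 - 11/5)² = (-646/5)² = 417316/25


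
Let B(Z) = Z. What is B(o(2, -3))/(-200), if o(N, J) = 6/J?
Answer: 1/100 ≈ 0.010000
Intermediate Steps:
B(o(2, -3))/(-200) = (6/(-3))/(-200) = (6*(-1/3))*(-1/200) = -2*(-1/200) = 1/100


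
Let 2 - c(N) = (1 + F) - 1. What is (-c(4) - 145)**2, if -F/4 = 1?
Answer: 22801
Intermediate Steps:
F = -4 (F = -4*1 = -4)
c(N) = 6 (c(N) = 2 - ((1 - 4) - 1) = 2 - (-3 - 1) = 2 - 1*(-4) = 2 + 4 = 6)
(-c(4) - 145)**2 = (-1*6 - 145)**2 = (-6 - 145)**2 = (-151)**2 = 22801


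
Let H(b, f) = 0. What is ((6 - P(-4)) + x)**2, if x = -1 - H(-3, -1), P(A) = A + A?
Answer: 169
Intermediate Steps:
P(A) = 2*A
x = -1 (x = -1 - 1*0 = -1 + 0 = -1)
((6 - P(-4)) + x)**2 = ((6 - 2*(-4)) - 1)**2 = ((6 - 1*(-8)) - 1)**2 = ((6 + 8) - 1)**2 = (14 - 1)**2 = 13**2 = 169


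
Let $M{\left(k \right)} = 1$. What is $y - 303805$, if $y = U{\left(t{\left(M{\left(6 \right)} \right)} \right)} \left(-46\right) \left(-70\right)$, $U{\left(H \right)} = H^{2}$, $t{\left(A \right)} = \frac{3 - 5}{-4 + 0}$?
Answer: $-303000$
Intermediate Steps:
$t{\left(A \right)} = \frac{1}{2}$ ($t{\left(A \right)} = - \frac{2}{-4} = \left(-2\right) \left(- \frac{1}{4}\right) = \frac{1}{2}$)
$y = 805$ ($y = \left(\frac{1}{2}\right)^{2} \left(-46\right) \left(-70\right) = \frac{1}{4} \left(-46\right) \left(-70\right) = \left(- \frac{23}{2}\right) \left(-70\right) = 805$)
$y - 303805 = 805 - 303805 = -303000$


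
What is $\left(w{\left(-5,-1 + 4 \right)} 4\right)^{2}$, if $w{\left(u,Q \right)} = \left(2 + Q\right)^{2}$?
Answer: $10000$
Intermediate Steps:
$\left(w{\left(-5,-1 + 4 \right)} 4\right)^{2} = \left(\left(2 + \left(-1 + 4\right)\right)^{2} \cdot 4\right)^{2} = \left(\left(2 + 3\right)^{2} \cdot 4\right)^{2} = \left(5^{2} \cdot 4\right)^{2} = \left(25 \cdot 4\right)^{2} = 100^{2} = 10000$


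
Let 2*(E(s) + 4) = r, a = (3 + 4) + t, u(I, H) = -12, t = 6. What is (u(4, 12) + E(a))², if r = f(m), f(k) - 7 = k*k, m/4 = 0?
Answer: 625/4 ≈ 156.25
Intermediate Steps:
m = 0 (m = 4*0 = 0)
f(k) = 7 + k² (f(k) = 7 + k*k = 7 + k²)
r = 7 (r = 7 + 0² = 7 + 0 = 7)
a = 13 (a = (3 + 4) + 6 = 7 + 6 = 13)
E(s) = -½ (E(s) = -4 + (½)*7 = -4 + 7/2 = -½)
(u(4, 12) + E(a))² = (-12 - ½)² = (-25/2)² = 625/4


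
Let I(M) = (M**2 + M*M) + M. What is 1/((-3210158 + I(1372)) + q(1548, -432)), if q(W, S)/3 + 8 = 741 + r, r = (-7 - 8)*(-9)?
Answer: 1/558586 ≈ 1.7902e-6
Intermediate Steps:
I(M) = M + 2*M**2 (I(M) = (M**2 + M**2) + M = 2*M**2 + M = M + 2*M**2)
r = 135 (r = -15*(-9) = 135)
q(W, S) = 2604 (q(W, S) = -24 + 3*(741 + 135) = -24 + 3*876 = -24 + 2628 = 2604)
1/((-3210158 + I(1372)) + q(1548, -432)) = 1/((-3210158 + 1372*(1 + 2*1372)) + 2604) = 1/((-3210158 + 1372*(1 + 2744)) + 2604) = 1/((-3210158 + 1372*2745) + 2604) = 1/((-3210158 + 3766140) + 2604) = 1/(555982 + 2604) = 1/558586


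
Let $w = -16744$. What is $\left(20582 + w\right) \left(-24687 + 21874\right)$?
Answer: $-10796294$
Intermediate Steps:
$\left(20582 + w\right) \left(-24687 + 21874\right) = \left(20582 - 16744\right) \left(-24687 + 21874\right) = 3838 \left(-2813\right) = -10796294$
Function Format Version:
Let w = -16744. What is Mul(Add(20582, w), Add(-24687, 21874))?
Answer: -10796294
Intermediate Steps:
Mul(Add(20582, w), Add(-24687, 21874)) = Mul(Add(20582, -16744), Add(-24687, 21874)) = Mul(3838, -2813) = -10796294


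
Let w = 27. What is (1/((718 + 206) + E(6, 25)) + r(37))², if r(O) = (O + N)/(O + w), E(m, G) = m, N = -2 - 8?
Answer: 158432569/885657600 ≈ 0.17889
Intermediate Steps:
N = -10
r(O) = (-10 + O)/(27 + O) (r(O) = (O - 10)/(O + 27) = (-10 + O)/(27 + O))
(1/((718 + 206) + E(6, 25)) + r(37))² = (1/((718 + 206) + 6) + (-10 + 37)/(27 + 37))² = (1/(924 + 6) + 27/64)² = (1/930 + (1/64)*27)² = (1/930 + 27/64)² = (12587/29760)² = 158432569/885657600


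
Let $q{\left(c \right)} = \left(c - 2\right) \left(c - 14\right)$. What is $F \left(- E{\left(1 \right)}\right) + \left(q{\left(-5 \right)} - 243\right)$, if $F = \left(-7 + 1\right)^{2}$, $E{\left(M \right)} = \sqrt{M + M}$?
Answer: $-110 - 36 \sqrt{2} \approx -160.91$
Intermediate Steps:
$q{\left(c \right)} = \left(-14 + c\right) \left(-2 + c\right)$ ($q{\left(c \right)} = \left(-2 + c\right) \left(-14 + c\right) = \left(-14 + c\right) \left(-2 + c\right)$)
$E{\left(M \right)} = \sqrt{2} \sqrt{M}$ ($E{\left(M \right)} = \sqrt{2 M} = \sqrt{2} \sqrt{M}$)
$F = 36$ ($F = \left(-6\right)^{2} = 36$)
$F \left(- E{\left(1 \right)}\right) + \left(q{\left(-5 \right)} - 243\right) = 36 \left(- \sqrt{2} \sqrt{1}\right) + \left(\left(28 + \left(-5\right)^{2} - -80\right) - 243\right) = 36 \left(- \sqrt{2} \cdot 1\right) + \left(\left(28 + 25 + 80\right) - 243\right) = 36 \left(- \sqrt{2}\right) + \left(133 - 243\right) = - 36 \sqrt{2} - 110 = -110 - 36 \sqrt{2}$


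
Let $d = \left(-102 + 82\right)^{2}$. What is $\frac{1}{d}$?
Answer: $\frac{1}{400} \approx 0.0025$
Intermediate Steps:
$d = 400$ ($d = \left(-20\right)^{2} = 400$)
$\frac{1}{d} = \frac{1}{400}$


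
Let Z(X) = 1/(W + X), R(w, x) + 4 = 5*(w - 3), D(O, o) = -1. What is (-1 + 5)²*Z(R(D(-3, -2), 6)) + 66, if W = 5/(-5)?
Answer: 1634/25 ≈ 65.360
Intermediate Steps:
W = -1 (W = 5*(-⅕) = -1)
R(w, x) = -19 + 5*w (R(w, x) = -4 + 5*(w - 3) = -4 + 5*(-3 + w) = -4 + (-15 + 5*w) = -19 + 5*w)
Z(X) = 1/(-1 + X)
(-1 + 5)²*Z(R(D(-3, -2), 6)) + 66 = (-1 + 5)²/(-1 + (-19 + 5*(-1))) + 66 = 4²/(-1 + (-19 - 5)) + 66 = 16/(-1 - 24) + 66 = 16/(-25) + 66 = 16*(-1/25) + 66 = -16/25 + 66 = 1634/25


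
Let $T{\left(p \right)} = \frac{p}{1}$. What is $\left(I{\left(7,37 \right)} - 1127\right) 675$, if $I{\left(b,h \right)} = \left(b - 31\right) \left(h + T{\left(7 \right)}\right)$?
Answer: $-1473525$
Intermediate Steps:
$T{\left(p \right)} = p$ ($T{\left(p \right)} = p 1 = p$)
$I{\left(b,h \right)} = \left(-31 + b\right) \left(7 + h\right)$ ($I{\left(b,h \right)} = \left(b - 31\right) \left(h + 7\right) = \left(-31 + b\right) \left(7 + h\right)$)
$\left(I{\left(7,37 \right)} - 1127\right) 675 = \left(\left(-217 - 1147 + 7 \cdot 7 + 7 \cdot 37\right) - 1127\right) 675 = \left(\left(-217 - 1147 + 49 + 259\right) - 1127\right) 675 = \left(-1056 - 1127\right) 675 = \left(-2183\right) 675 = -1473525$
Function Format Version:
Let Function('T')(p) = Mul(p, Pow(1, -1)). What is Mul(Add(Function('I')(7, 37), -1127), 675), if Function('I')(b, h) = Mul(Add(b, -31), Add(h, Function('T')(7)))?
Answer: -1473525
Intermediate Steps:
Function('T')(p) = p (Function('T')(p) = Mul(p, 1) = p)
Function('I')(b, h) = Mul(Add(-31, b), Add(7, h)) (Function('I')(b, h) = Mul(Add(b, -31), Add(h, 7)) = Mul(Add(-31, b), Add(7, h)))
Mul(Add(Function('I')(7, 37), -1127), 675) = Mul(Add(Add(-217, Mul(-31, 37), Mul(7, 7), Mul(7, 37)), -1127), 675) = Mul(Add(Add(-217, -1147, 49, 259), -1127), 675) = Mul(Add(-1056, -1127), 675) = Mul(-2183, 675) = -1473525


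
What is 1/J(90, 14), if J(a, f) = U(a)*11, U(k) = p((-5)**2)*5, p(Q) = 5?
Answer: 1/275 ≈ 0.0036364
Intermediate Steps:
U(k) = 25 (U(k) = 5*5 = 25)
J(a, f) = 275 (J(a, f) = 25*11 = 275)
1/J(90, 14) = 1/275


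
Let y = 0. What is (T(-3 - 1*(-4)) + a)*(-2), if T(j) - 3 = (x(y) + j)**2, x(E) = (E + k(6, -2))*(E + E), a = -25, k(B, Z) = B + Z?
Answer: 42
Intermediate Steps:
x(E) = 2*E*(4 + E) (x(E) = (E + (6 - 2))*(E + E) = (E + 4)*(2*E) = (4 + E)*(2*E) = 2*E*(4 + E))
T(j) = 3 + j**2 (T(j) = 3 + (2*0*(4 + 0) + j)**2 = 3 + (2*0*4 + j)**2 = 3 + (0 + j)**2 = 3 + j**2)
(T(-3 - 1*(-4)) + a)*(-2) = ((3 + (-3 - 1*(-4))**2) - 25)*(-2) = ((3 + (-3 + 4)**2) - 25)*(-2) = ((3 + 1**2) - 25)*(-2) = ((3 + 1) - 25)*(-2) = (4 - 25)*(-2) = -21*(-2) = 42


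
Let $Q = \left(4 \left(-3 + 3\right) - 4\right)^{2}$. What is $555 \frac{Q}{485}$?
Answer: $\frac{1776}{97} \approx 18.309$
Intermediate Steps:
$Q = 16$ ($Q = \left(4 \cdot 0 - 4\right)^{2} = \left(0 - 4\right)^{2} = \left(-4\right)^{2} = 16$)
$555 \frac{Q}{485} = 555 \cdot \frac{16}{485} = \frac{1776}{97}$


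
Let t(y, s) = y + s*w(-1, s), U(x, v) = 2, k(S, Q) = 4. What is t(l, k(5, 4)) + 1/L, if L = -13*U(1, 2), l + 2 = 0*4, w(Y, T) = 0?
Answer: -53/26 ≈ -2.0385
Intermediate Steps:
l = -2 (l = -2 + 0*4 = -2 + 0 = -2)
L = -26 (L = -13*2 = -26)
t(y, s) = y (t(y, s) = y + s*0 = y + 0 = y)
t(l, k(5, 4)) + 1/L = -2 + 1/(-26) = -2 - 1/26 = -53/26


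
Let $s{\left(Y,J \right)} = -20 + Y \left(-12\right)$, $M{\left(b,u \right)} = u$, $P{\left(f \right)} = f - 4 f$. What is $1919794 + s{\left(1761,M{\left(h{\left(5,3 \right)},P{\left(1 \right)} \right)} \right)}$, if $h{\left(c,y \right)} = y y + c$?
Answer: $1898642$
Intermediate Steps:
$P{\left(f \right)} = - 3 f$
$h{\left(c,y \right)} = c + y^{2}$ ($h{\left(c,y \right)} = y^{2} + c = c + y^{2}$)
$s{\left(Y,J \right)} = -20 - 12 Y$
$1919794 + s{\left(1761,M{\left(h{\left(5,3 \right)},P{\left(1 \right)} \right)} \right)} = 1919794 - 21152 = 1898642$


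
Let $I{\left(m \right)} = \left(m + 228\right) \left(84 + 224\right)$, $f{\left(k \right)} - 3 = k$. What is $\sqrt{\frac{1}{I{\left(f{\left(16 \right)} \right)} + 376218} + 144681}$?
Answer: $\frac{\sqrt{29597372267555210}}{452294} \approx 380.37$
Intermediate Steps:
$f{\left(k \right)} = 3 + k$
$I{\left(m \right)} = 70224 + 308 m$ ($I{\left(m \right)} = \left(228 + m\right) 308 = 70224 + 308 m$)
$\sqrt{\frac{1}{I{\left(f{\left(16 \right)} \right)} + 376218} + 144681} = \sqrt{\frac{1}{\left(70224 + 308 \left(3 + 16\right)\right) + 376218} + 144681} = \sqrt{\frac{1}{\left(70224 + 308 \cdot 19\right) + 376218} + 144681} = \sqrt{\frac{1}{\left(70224 + 5852\right) + 376218} + 144681} = \sqrt{\frac{1}{76076 + 376218} + 144681} = \sqrt{\frac{1}{452294} + 144681} = \sqrt{\frac{65438348215}{452294}} = \frac{\sqrt{29597372267555210}}{452294}$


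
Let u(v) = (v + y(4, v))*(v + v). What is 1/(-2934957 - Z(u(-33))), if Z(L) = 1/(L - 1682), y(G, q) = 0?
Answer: -496/1455738673 ≈ -3.4072e-7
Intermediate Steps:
u(v) = 2*v**2 (u(v) = (v + 0)*(v + v) = v*(2*v) = 2*v**2)
Z(L) = 1/(-1682 + L)
1/(-2934957 - Z(u(-33))) = 1/(-2934957 - 1/(-1682 + 2*(-33)**2)) = 1/(-2934957 - 1/(-1682 + 2*1089)) = 1/(-2934957 - 1/(-1682 + 2178)) = 1/(-2934957 - 1/496) = 1/(-1455738673/496) = -496/1455738673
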